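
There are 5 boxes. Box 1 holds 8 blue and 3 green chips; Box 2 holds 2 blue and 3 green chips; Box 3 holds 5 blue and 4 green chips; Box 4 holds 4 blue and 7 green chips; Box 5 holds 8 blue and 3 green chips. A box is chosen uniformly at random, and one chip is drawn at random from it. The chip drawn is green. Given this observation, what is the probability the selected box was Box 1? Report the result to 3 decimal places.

Posterior probability ≈ 0.123

Tabulate prior·likelihood by source: [1] prior 0.2, lik 0.2727, product 0.05455; [2] prior 0.2, lik 0.6, product 0.1200; [3] prior 0.2, lik 0.4444, product 0.08889; [4] prior 0.2, lik 0.6364, product 0.1273; [5] prior 0.2, lik 0.2727, product 0.05455.
Normalizing constant = 0.44525; the posterior for Box 1 is its product over the sum, 0.05455/0.44525 = 0.123.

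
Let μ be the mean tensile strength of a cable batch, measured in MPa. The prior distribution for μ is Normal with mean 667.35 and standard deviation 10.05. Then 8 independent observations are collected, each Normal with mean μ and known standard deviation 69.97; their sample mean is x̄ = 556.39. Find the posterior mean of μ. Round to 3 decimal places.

With known σ, the Normal prior is conjugate. Weight on the data is w = (n/σ²)/(n/σ² + 1/τ₀²) = 0.00163405/(0.00163405+0.00990075) = 0.14166.
Posterior mean = w·x̄ + (1−w)·μ₀ = 0.14166·556.39 + 0.85834·667.35 = 651.631.

Posterior mean ≈ 651.631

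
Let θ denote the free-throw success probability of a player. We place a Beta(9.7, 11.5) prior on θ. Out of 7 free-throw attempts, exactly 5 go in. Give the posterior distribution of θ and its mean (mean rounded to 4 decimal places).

Posterior: Beta(14.7, 13.5); mean ≈ 0.5213

The binomial likelihood is conjugate to the Beta prior: with 5 successes and 2 failures, the posterior is Beta(9.7+5, 11.5+2) = Beta(14.7, 13.5).
E[θ | data] = 14.7/(14.7+13.5) = 0.5213.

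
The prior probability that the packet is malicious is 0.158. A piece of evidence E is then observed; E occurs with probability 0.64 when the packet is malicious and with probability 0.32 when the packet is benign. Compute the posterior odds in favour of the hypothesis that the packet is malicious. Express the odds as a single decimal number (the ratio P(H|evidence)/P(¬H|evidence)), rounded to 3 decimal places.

Prior odds = 0.158/(1−0.158) = 0.18765.
Likelihood ratio for E = 0.64/0.32 = 2.0000.
Posterior odds = prior odds × LR = 0.37530.

Posterior odds ≈ 0.375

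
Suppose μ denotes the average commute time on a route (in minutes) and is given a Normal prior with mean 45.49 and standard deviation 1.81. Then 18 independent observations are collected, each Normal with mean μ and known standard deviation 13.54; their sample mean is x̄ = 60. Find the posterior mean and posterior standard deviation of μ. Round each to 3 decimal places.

With known σ, the Normal prior is conjugate. Weight on the data is w = (n/σ²)/(n/σ² + 1/τ₀²) = 0.0981827/(0.0981827+0.305241) = 0.24337.
Posterior mean = w·x̄ + (1−w)·μ₀ = 0.24337·60 + 0.75663·45.49 = 49.021. Posterior variance = 1/(0.0981827+0.305241) = 2.47878, so SD = 1.574.

Posterior mean ≈ 49.021; posterior SD ≈ 1.574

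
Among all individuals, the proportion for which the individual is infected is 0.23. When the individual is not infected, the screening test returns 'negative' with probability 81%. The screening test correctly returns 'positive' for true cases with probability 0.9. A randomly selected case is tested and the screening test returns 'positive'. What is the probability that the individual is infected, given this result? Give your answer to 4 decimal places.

Let H be the event that the individual is infected. P(H) = 0.23, so P(¬H) = 0.77. With E the 'positive' result, P(E|H) = 0.9 and P(E|¬H) = 0.19.
P(E) = 0.9·0.23 + 0.19·0.77 = 0.20700 + 0.14630 = 0.35330.
By Bayes' theorem, P(H|E) = 0.20700 / 0.35330 = 0.5859.

P(H | E) ≈ 0.5859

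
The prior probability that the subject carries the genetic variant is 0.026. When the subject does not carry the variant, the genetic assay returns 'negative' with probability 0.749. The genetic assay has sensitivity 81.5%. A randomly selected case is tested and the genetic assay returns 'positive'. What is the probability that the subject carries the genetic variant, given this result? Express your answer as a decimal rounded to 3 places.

Write H for 'the subject carries the genetic variant'. Prior odds H:¬H = 0.026/0.974 = 0.026694. For the 'positive' outcome, the likelihood ratio is 0.815/0.251 = 3.2470.
Posterior odds = 0.026694 × 3.2470 = 0.086676, so P(H|E) = 0.086676/(1+0.086676) = 0.080.

P(H | E) ≈ 0.080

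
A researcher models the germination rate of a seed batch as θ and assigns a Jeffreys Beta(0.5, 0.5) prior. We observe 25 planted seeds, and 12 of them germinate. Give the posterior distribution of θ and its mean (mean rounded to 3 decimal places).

Posterior: Beta(12.5, 13.5); mean ≈ 0.481

Observing 12 successes and 13 failures updates Beta(0.5, 0.5) by adding the success and failure counts to the two shape parameters: α = 0.5+12 = 12.5, β = 0.5+13 = 13.5.
E[θ | data] = 12.5/(12.5+13.5) = 0.481.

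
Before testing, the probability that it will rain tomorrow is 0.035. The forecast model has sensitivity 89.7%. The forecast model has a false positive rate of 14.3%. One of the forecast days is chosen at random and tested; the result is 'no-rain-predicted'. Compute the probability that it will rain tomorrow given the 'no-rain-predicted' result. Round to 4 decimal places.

P(H | E) ≈ 0.0043

Let H be the event that it will rain tomorrow. P(H) = 0.035, so P(¬H) = 0.965. With E the 'no-rain-predicted' result, P(E|H) = 0.103 and P(E|¬H) = 0.857.
P(E) = 0.103·0.035 + 0.857·0.965 = 0.0036050 + 0.82700 = 0.83061.
By Bayes' theorem, P(H|E) = 0.0036050 / 0.83061 = 0.0043.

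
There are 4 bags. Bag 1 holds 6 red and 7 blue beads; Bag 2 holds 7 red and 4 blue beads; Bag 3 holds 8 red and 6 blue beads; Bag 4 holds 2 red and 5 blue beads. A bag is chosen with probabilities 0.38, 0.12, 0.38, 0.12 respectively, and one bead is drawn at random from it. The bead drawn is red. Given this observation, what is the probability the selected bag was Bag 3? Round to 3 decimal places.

Posterior probability ≈ 0.432

P(red|Bag 1) = 0.4615; P(red|Bag 2) = 0.6364; P(red|Bag 3) = 0.5714; P(red|Bag 4) = 0.2857.
Prior × likelihood for each source: 0.38·0.4615=0.1754, 0.12·0.6364=0.07636, 0.38·0.5714=0.2171, 0.12·0.2857=0.03429. Summing gives P(red) = 0.50318.
P(Bag 3 | red) = 0.2171 / 0.50318 = 0.432.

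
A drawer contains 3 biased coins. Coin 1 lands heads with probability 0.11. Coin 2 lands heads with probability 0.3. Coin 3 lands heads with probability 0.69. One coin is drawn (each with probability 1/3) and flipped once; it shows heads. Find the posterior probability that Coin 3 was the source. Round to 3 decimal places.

P(heads|C1) = 0.11; P(heads|C2) = 0.3; P(heads|C3) = 0.69.
Prior × likelihood for each source: 0.333333·0.11=0.03667, 0.333333·0.3=0.1000, 0.333333·0.69=0.2300. Summing gives P(heads) = 0.36667.
P(Coin 3 | heads) = 0.2300 / 0.36667 = 0.627.

Posterior probability ≈ 0.627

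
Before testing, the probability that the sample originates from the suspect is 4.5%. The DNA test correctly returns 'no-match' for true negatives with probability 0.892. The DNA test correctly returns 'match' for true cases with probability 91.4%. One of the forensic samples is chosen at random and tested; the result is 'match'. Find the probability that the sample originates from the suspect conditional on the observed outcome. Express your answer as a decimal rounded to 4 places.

Let H be the event that the sample originates from the suspect. P(H) = 0.045, so P(¬H) = 0.955. With E the 'match' result, P(E|H) = 0.914 and P(E|¬H) = 0.108.
P(E) = 0.914·0.045 + 0.108·0.955 = 0.041130 + 0.10314 = 0.14427.
By Bayes' theorem, P(H|E) = 0.041130 / 0.14427 = 0.2851.

P(H | E) ≈ 0.2851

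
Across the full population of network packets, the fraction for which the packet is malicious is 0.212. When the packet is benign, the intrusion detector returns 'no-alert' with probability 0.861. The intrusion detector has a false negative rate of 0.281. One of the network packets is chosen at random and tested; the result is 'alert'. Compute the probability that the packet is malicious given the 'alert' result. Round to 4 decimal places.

Let H be the event that the packet is malicious. P(H) = 0.212, so P(¬H) = 0.788. With E the 'alert' result, P(E|H) = 0.719 and P(E|¬H) = 0.139.
P(E) = 0.719·0.212 + 0.139·0.788 = 0.15243 + 0.10953 = 0.26196.
By Bayes' theorem, P(H|E) = 0.15243 / 0.26196 = 0.5819.

P(H | E) ≈ 0.5819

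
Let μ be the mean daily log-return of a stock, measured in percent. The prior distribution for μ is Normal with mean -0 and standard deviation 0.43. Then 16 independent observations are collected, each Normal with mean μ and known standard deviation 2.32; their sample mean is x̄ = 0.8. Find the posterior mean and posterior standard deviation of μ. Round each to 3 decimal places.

Posterior mean ≈ 0.284; posterior SD ≈ 0.345

With known σ, the Normal prior is conjugate. Weight on the data is w = (n/σ²)/(n/σ² + 1/τ₀²) = 2.97265/(2.97265+5.40833) = 0.35469.
Posterior mean = w·x̄ + (1−w)·μ₀ = 0.35469·0.8 + 0.64531·-0 = 0.284. Posterior variance = 1/(2.97265+5.40833) = 0.119318, so SD = 0.345.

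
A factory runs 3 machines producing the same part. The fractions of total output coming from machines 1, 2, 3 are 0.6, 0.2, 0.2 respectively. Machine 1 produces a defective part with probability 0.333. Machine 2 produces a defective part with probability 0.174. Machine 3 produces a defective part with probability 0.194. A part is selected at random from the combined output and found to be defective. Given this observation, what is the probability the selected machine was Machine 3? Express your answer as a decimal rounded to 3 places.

P(defective|M1) = 0.333; P(defective|M2) = 0.174; P(defective|M3) = 0.194.
Prior × likelihood for each source: 0.6·0.333=0.1998, 0.2·0.174=0.03480, 0.2·0.194=0.03880. Summing gives P(defective) = 0.27340.
P(Machine 3 | defective) = 0.03880 / 0.27340 = 0.142.

Posterior probability ≈ 0.142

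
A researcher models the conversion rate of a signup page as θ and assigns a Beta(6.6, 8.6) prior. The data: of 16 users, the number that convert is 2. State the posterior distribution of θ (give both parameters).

Posterior: Beta(8.6, 22.6)

Observing 2 successes and 14 failures updates Beta(6.6, 8.6) by adding the success and failure counts to the two shape parameters: α = 6.6+2 = 8.6, β = 8.6+14 = 22.6.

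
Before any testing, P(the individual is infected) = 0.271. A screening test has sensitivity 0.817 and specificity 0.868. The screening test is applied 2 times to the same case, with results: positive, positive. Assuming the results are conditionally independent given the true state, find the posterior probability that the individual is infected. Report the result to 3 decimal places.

With H the event that the individual is infected, the joint likelihood of the observed sequence is P(data|H) = 0.817·0.817 = 0.66749 and P(data|¬H) = 0.132·0.132 = 0.017424.
Bayes: P(H|data) = 0.271·0.66749 / (0.271·0.66749 + 0.729·0.017424) = 0.18089/0.19359 = 0.9344.

Posterior P(H) ≈ 0.934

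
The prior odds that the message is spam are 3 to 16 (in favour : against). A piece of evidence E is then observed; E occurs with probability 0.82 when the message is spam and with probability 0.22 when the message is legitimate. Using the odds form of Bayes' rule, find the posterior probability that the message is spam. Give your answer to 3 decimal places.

Posterior probability ≈ 0.411

Prior odds = 3/16 = 0.18750. In log-odds, ln(0.18750) = -1.6740.
Add log likelihood ratio: ln(3.7273) = 1.3157.
Posterior log-odds = -0.35830, so posterior odds = exp(-0.35830) = 0.69886. Converting, P(H|E) = 0.69886/1.6989 = 0.411.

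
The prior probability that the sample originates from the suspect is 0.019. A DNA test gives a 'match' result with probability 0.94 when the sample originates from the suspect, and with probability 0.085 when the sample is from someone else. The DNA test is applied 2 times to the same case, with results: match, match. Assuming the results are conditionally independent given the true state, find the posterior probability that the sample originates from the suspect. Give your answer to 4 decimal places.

With H the event that the sample originates from the suspect, the joint likelihood of the observed sequence is P(data|H) = 0.94·0.94 = 0.88360 and P(data|¬H) = 0.085·0.085 = 0.0072250.
Bayes: P(H|data) = 0.019·0.88360 / (0.019·0.88360 + 0.981·0.0072250) = 0.016788/0.023876 = 0.7031.

Posterior P(H) ≈ 0.7031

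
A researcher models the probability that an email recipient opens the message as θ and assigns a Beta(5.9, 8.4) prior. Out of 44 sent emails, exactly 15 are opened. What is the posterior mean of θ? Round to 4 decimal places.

Posterior mean ≈ 0.3585

Observing 15 successes and 29 failures updates Beta(5.9, 8.4) by adding the success and failure counts to the two shape parameters: α = 5.9+15 = 20.9, β = 8.4+29 = 37.4.
E[θ | data] = 20.9/(20.9+37.4) = 0.3585.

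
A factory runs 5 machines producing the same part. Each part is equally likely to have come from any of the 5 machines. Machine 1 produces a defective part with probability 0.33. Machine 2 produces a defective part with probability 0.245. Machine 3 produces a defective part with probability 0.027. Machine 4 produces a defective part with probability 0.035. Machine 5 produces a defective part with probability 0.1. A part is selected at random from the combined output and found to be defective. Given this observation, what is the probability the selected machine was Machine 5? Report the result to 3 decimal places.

Posterior probability ≈ 0.136

Tabulate prior·likelihood by source: [1] prior 0.2, lik 0.33, product 0.06600; [2] prior 0.2, lik 0.245, product 0.04900; [3] prior 0.2, lik 0.027, product 0.005400; [4] prior 0.2, lik 0.035, product 0.007000; [5] prior 0.2, lik 0.1, product 0.02000.
Normalizing constant = 0.14740; the posterior for Machine 5 is its product over the sum, 0.02000/0.14740 = 0.136.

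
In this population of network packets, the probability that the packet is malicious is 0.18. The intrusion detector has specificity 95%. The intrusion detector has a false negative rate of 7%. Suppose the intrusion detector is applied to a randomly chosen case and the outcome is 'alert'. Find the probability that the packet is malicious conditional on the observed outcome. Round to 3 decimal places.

Write H for 'the packet is malicious'. Prior odds H:¬H = 0.18/0.82 = 0.21951. For the 'alert' outcome, the likelihood ratio is 0.93/0.05 = 18.600.
Posterior odds = 0.21951 × 18.600 = 4.0829, so P(H|E) = 4.0829/(1+4.0829) = 0.803.

P(H | E) ≈ 0.803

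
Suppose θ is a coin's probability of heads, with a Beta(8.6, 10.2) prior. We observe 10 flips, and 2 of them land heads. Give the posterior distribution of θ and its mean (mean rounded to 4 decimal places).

The binomial likelihood is conjugate to the Beta prior: with 2 successes and 8 failures, the posterior is Beta(8.6+2, 10.2+8) = Beta(10.6, 18.2).
Posterior mean = α/(α+β) = 10.6/28.8 = 0.3681.

Posterior: Beta(10.6, 18.2); mean ≈ 0.3681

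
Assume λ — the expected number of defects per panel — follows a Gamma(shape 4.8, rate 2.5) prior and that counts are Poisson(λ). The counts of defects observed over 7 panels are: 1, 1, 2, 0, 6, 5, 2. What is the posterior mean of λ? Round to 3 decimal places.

The Poisson likelihood adds the total count to the shape and the number of exposure periods to the rate. Here ∑xᵢ = 17 and n = 7, so shape 4.8→21.8 and rate 2.5→9.5.
E[λ | data] = 21.8/9.5 = 2.295.

Posterior mean ≈ 2.295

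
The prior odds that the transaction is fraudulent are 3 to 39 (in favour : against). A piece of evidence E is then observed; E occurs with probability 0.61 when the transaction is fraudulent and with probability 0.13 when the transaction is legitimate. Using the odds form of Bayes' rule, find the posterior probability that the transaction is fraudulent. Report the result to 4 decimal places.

Posterior probability ≈ 0.2652

Prior odds = 3/39 = 0.076923. In log-odds, ln(0.076923) = -2.5649.
Add log likelihood ratio: ln(4.6923) = 1.5459.
Posterior log-odds = -1.0190, so posterior odds = exp(-1.0190) = 0.36095. Converting, P(H|E) = 0.36095/1.3609 = 0.2652.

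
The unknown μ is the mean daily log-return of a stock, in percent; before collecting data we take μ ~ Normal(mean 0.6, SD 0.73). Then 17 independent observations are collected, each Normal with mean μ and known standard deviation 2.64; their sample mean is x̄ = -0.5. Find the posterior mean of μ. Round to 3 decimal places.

Prior precision 1/τ₀² = 1/0.73² = 1.87652; data precision n/σ² = 17/2.64² = 2.43916.
Posterior precision = 1.87652 + 2.43916 = 4.31569.
Posterior mean = (1.87652·0.6 + 2.43916·-0.5) / 4.31569 = -0.022.

Posterior mean ≈ -0.022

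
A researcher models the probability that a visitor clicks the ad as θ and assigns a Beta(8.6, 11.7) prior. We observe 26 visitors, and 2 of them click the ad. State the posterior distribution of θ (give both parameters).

Posterior: Beta(10.6, 35.7)

The binomial likelihood is conjugate to the Beta prior: with 2 successes and 24 failures, the posterior is Beta(8.6+2, 11.7+24) = Beta(10.6, 35.7).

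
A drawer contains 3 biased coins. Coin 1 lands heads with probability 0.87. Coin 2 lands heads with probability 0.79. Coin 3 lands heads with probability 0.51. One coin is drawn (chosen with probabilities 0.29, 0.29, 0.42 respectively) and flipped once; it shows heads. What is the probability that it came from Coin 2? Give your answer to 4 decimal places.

Posterior probability ≈ 0.3294

P(heads|C1) = 0.87; P(heads|C2) = 0.79; P(heads|C3) = 0.51.
Prior × likelihood for each source: 0.29·0.87=0.2523, 0.29·0.79=0.2291, 0.42·0.51=0.2142. Summing gives P(heads) = 0.69560.
P(Coin 2 | heads) = 0.2291 / 0.69560 = 0.3294.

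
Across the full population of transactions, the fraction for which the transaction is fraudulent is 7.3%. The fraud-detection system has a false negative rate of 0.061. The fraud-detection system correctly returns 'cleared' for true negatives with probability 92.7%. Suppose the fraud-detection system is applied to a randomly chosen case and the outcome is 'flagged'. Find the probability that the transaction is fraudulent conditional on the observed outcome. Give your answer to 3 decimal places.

P(H | E) ≈ 0.503

Let H be the event that the transaction is fraudulent. P(H) = 0.073, so P(¬H) = 0.927. With E the 'flagged' result, P(E|H) = 0.939 and P(E|¬H) = 0.073.
P(E) = 0.939·0.073 + 0.073·0.927 = 0.068547 + 0.067671 = 0.13622.
By Bayes' theorem, P(H|E) = 0.068547 / 0.13622 = 0.503.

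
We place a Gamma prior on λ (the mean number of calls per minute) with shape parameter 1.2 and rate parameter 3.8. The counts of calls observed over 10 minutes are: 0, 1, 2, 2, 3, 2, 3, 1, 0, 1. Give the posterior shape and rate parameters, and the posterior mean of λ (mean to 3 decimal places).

The Poisson likelihood adds the total count to the shape and the number of exposure periods to the rate. Here ∑xᵢ = 15 and n = 10, so shape 1.2→16.2 and rate 3.8→13.8.
Posterior mean = shape/rate = 16.2/13.8 = 1.174.

Posterior: Gamma(shape=16.2, rate=13.8); mean ≈ 1.174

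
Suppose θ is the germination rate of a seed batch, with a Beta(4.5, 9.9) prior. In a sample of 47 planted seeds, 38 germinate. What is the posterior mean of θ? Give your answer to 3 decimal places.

The binomial likelihood is conjugate to the Beta prior: with 38 successes and 9 failures, the posterior is Beta(4.5+38, 9.9+9) = Beta(42.5, 18.9).
Posterior mean = α/(α+β) = 42.5/61.4 = 0.692.

Posterior mean ≈ 0.692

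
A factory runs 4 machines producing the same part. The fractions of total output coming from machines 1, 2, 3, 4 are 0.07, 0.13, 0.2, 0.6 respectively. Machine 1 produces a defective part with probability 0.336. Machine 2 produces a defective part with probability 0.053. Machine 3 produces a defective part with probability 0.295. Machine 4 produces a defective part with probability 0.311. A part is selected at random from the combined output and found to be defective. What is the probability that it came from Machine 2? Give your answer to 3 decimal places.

Posterior probability ≈ 0.025

Tabulate prior·likelihood by source: [1] prior 0.07, lik 0.336, product 0.02352; [2] prior 0.13, lik 0.053, product 0.006890; [3] prior 0.2, lik 0.295, product 0.05900; [4] prior 0.6, lik 0.311, product 0.1866.
Normalizing constant = 0.27601; the posterior for Machine 2 is its product over the sum, 0.006890/0.27601 = 0.025.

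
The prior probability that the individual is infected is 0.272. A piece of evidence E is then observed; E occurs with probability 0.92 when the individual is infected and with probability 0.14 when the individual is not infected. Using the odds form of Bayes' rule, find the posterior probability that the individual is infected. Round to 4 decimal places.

Prior odds = 0.272/(1−0.272) = 0.37363. In log-odds, ln(0.37363) = -0.98450.
Add log likelihood ratio: ln(6.5714) = 1.8827.
Posterior log-odds = 0.89823, so posterior odds = exp(0.89823) = 2.4553. Converting, P(H|E) = 2.4553/3.4553 = 0.7106.

Posterior probability ≈ 0.7106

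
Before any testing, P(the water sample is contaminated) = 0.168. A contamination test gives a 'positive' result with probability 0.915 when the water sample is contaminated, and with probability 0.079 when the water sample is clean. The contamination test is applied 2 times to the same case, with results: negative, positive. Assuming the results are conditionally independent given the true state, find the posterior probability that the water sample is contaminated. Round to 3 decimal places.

Let H be the event that the water sample is contaminated; start with P(H) = 0.168. P('positive'|H) = 0.915, P('positive'|¬H) = 0.079.
Update on result 1 ('negative'): P(H) ← 0.085·0.1680 / (0.085·0.1680 + 0.921·0.8320) = 0.014280/0.78055 = 0.0183.
Update on result 2 ('positive'): P(H) ← 0.915·0.0183 / (0.915·0.0183 + 0.079·0.9817) = 0.016740/0.094294 = 0.1775.

Posterior P(H) ≈ 0.178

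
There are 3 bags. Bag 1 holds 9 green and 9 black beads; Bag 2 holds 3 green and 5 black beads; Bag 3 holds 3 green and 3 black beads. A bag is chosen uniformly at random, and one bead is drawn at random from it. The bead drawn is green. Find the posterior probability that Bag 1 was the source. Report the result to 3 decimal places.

Posterior probability ≈ 0.364

Tabulate prior·likelihood by source: [1] prior 0.333333, lik 0.5, product 0.1667; [2] prior 0.333333, lik 0.375, product 0.1250; [3] prior 0.333333, lik 0.5, product 0.1667.
Normalizing constant = 0.45833; the posterior for Bag 1 is its product over the sum, 0.1667/0.45833 = 0.364.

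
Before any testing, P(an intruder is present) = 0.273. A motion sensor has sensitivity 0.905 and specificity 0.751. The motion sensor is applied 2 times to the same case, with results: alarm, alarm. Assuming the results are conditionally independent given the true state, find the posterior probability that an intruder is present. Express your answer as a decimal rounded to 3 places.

Posterior P(H) ≈ 0.832

Let H be the event that an intruder is present; start with P(H) = 0.273. P('alarm'|H) = 0.905, P('alarm'|¬H) = 0.249.
Update on result 1 ('alarm'): P(H) ← 0.905·0.2730 / (0.905·0.2730 + 0.249·0.7270) = 0.24707/0.42809 = 0.5771.
Update on result 2 ('alarm'): P(H) ← 0.905·0.5771 / (0.905·0.5771 + 0.249·0.4229) = 0.52231/0.62760 = 0.8322.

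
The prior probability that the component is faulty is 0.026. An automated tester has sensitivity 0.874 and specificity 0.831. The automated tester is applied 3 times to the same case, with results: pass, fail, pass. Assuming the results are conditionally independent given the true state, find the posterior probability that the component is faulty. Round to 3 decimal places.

Posterior P(H) ≈ 0.003

With H the event that the component is faulty, the joint likelihood of the observed sequence is P(data|H) = 0.126·0.874·0.126 = 0.013876 and P(data|¬H) = 0.831·0.169·0.831 = 0.11670.
Bayes: P(H|data) = 0.026·0.013876 / (0.026·0.013876 + 0.974·0.11670) = 0.00036077/0.11403 = 0.0032.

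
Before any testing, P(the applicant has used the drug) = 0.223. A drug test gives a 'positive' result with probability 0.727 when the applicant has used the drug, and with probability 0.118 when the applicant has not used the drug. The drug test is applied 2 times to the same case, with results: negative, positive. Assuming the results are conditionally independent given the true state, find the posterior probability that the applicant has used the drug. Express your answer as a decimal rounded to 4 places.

Posterior P(H) ≈ 0.3537

With H the event that the applicant has used the drug, the joint likelihood of the observed sequence is P(data|H) = 0.273·0.727 = 0.19847 and P(data|¬H) = 0.882·0.118 = 0.10408.
Bayes: P(H|data) = 0.223·0.19847 / (0.223·0.19847 + 0.777·0.10408) = 0.044259/0.12513 = 0.3537.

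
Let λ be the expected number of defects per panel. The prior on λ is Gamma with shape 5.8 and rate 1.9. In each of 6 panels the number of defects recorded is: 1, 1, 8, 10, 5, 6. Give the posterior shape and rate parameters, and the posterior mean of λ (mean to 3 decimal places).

Total count ∑xᵢ = 31 over n = 6 panels.
Gamma is conjugate to the Poisson likelihood: posterior is Gamma(shape = 5.8+31 = 36.8, rate = 1.9+6 = 7.9).
Posterior mean = shape/rate = 36.8/7.9 = 4.658.

Posterior: Gamma(shape=36.8, rate=7.9); mean ≈ 4.658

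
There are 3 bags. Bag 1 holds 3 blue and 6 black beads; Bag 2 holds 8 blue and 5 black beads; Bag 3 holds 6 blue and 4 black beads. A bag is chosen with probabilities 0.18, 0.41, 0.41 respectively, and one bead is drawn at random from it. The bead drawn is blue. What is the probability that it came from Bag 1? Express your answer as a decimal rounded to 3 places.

P(blue|Bag 1) = 0.3333; P(blue|Bag 2) = 0.6154; P(blue|Bag 3) = 0.6.
Prior × likelihood for each source: 0.18·0.3333=0.06000, 0.41·0.6154=0.2523, 0.41·0.6=0.2460. Summing gives P(blue) = 0.55831.
P(Bag 1 | blue) = 0.06000 / 0.55831 = 0.107.

Posterior probability ≈ 0.107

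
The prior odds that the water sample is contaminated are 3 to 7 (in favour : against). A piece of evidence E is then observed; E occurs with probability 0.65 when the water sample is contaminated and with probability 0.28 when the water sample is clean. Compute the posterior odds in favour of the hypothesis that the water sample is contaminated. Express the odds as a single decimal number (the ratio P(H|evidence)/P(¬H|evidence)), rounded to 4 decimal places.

Prior odds = 3/7 = 0.42857. In log-odds, ln(0.42857) = -0.84730.
Add log likelihood ratio: ln(2.3214) = 0.84218.
Posterior log-odds = -0.0051151, so posterior odds = exp(-0.0051151) = 0.99490.

Posterior odds ≈ 0.9949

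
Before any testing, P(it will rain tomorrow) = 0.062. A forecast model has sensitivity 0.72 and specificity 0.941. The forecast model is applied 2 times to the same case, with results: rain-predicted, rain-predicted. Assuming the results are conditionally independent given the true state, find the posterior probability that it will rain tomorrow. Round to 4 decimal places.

With H the event that it will rain tomorrow, the joint likelihood of the observed sequence is P(data|H) = 0.72·0.72 = 0.51840 and P(data|¬H) = 0.059·0.059 = 0.0034810.
Bayes: P(H|data) = 0.062·0.51840 / (0.062·0.51840 + 0.938·0.0034810) = 0.032141/0.035406 = 0.9078.

Posterior P(H) ≈ 0.9078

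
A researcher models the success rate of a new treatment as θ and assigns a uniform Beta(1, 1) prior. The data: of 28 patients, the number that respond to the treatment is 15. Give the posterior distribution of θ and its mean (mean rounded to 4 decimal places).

The binomial likelihood is conjugate to the Beta prior: with 15 successes and 13 failures, the posterior is Beta(1+15, 1+13) = Beta(16, 14).
E[θ | data] = 16/(16+14) = 0.5333.

Posterior: Beta(16, 14); mean ≈ 0.5333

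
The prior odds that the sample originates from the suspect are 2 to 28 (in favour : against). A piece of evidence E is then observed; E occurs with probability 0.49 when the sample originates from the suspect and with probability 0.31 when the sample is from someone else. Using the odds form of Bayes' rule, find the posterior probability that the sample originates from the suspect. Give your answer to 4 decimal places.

Prior odds = 2/28 = 0.071429. In log-odds, ln(0.071429) = -2.6391.
Add log likelihood ratio: ln(1.5806) = 0.45783.
Posterior log-odds = -2.1812, so posterior odds = exp(-2.1812) = 0.11290. Converting, P(H|E) = 0.11290/1.1129 = 0.1014.

Posterior probability ≈ 0.1014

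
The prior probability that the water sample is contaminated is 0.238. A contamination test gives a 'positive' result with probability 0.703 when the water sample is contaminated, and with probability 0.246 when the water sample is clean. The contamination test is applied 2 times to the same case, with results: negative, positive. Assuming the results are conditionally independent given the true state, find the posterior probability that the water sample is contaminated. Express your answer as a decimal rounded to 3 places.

With H the event that the water sample is contaminated, the joint likelihood of the observed sequence is P(data|H) = 0.297·0.703 = 0.20879 and P(data|¬H) = 0.754·0.246 = 0.18548.
Bayes: P(H|data) = 0.238·0.20879 / (0.238·0.20879 + 0.762·0.18548) = 0.049692/0.19103 = 0.2601.

Posterior P(H) ≈ 0.260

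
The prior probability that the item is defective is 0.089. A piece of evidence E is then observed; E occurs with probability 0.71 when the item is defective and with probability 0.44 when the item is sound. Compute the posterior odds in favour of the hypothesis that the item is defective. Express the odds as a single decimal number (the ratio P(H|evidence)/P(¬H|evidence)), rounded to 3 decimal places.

Posterior odds ≈ 0.158

Prior odds = 0.089/(1−0.089) = 0.097695. In log-odds, ln(0.097695) = -2.3259.
Add log likelihood ratio: ln(1.6136) = 0.47849.
Posterior log-odds = -1.8474, so posterior odds = exp(-1.8474) = 0.15764.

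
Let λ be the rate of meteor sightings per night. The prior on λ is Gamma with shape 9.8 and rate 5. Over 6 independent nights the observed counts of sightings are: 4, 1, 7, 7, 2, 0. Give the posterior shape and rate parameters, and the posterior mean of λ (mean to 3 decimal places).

The Poisson likelihood adds the total count to the shape and the number of exposure periods to the rate. Here ∑xᵢ = 21 and n = 6, so shape 9.8→30.8 and rate 5→11.
E[λ | data] = 30.8/11 = 2.800.

Posterior: Gamma(shape=30.8, rate=11); mean ≈ 2.800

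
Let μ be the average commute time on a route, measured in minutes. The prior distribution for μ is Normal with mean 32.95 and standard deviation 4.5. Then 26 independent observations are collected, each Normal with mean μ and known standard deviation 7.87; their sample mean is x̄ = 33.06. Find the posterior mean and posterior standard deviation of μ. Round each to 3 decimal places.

Posterior mean ≈ 33.048; posterior SD ≈ 1.460

With known σ, the Normal prior is conjugate. Weight on the data is w = (n/σ²)/(n/σ² + 1/τ₀²) = 0.419782/(0.419782+0.0493827) = 0.89474.
Posterior mean = w·x̄ + (1−w)·μ₀ = 0.89474·33.06 + 0.10526·32.95 = 33.048. Posterior variance = 1/(0.419782+0.0493827) = 2.13145, so SD = 1.460.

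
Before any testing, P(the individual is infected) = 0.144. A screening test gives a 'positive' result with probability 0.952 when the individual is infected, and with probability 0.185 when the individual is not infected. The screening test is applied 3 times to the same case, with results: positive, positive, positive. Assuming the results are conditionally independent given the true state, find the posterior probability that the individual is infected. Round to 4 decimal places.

With H the event that the individual is infected, the joint likelihood of the observed sequence is P(data|H) = 0.952·0.952·0.952 = 0.86280 and P(data|¬H) = 0.185·0.185·0.185 = 0.0063316.
Bayes: P(H|data) = 0.144·0.86280 / (0.144·0.86280 + 0.856·0.0063316) = 0.12424/0.12966 = 0.9582.

Posterior P(H) ≈ 0.9582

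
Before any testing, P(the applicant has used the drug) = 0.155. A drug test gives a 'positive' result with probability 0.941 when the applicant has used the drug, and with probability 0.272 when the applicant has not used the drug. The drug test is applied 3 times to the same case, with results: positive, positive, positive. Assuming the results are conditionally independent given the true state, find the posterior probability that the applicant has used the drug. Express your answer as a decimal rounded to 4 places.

Posterior P(H) ≈ 0.8837

Let H be the event that the applicant has used the drug; start with P(H) = 0.155. P('positive'|H) = 0.941, P('positive'|¬H) = 0.272.
Update on result 1 ('positive'): P(H) ← 0.941·0.1550 / (0.941·0.1550 + 0.272·0.8450) = 0.14585/0.37570 = 0.3882.
Update on result 2 ('positive'): P(H) ← 0.941·0.3882 / (0.941·0.3882 + 0.272·0.6118) = 0.36532/0.53172 = 0.6871.
Update on result 3 ('positive'): P(H) ← 0.941·0.6871 / (0.941·0.6871 + 0.272·0.3129) = 0.64652/0.73164 = 0.8837.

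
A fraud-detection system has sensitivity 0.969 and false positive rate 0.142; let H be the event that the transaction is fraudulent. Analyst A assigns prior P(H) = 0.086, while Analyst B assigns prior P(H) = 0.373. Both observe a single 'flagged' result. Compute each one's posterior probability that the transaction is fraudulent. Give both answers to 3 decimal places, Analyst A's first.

Analyst A: 0.391; Analyst B: 0.802

The likelihood ratio for a 'flagged' result is 0.969/0.142 = 6.8239.
Analyst A: prior odds 0.086/0.914 = 0.094092; posterior odds 0.64208; posterior probability 0.391.
Analyst B: prior odds 0.373/0.627 = 0.59490; posterior odds 4.0595; posterior probability 0.802.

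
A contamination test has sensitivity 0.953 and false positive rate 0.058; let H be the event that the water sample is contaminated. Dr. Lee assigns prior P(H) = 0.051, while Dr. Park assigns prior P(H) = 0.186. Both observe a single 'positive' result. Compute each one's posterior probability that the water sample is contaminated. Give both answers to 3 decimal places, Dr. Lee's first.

Dr. Lee: 0.469; Dr. Park: 0.790

The likelihood ratio for a 'positive' result is 0.953/0.058 = 16.431.
Dr. Lee: prior odds 0.051/0.949 = 0.053741; posterior odds 0.88302; posterior probability 0.469.
Dr. Park: prior odds 0.186/0.814 = 0.22850; posterior odds 3.7545; posterior probability 0.790.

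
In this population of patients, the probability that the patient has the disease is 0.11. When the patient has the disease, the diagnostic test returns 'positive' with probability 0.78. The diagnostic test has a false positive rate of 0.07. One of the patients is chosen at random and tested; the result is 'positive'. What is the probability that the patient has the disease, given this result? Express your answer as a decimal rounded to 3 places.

Let H be the event that the patient has the disease. P(H) = 0.11, so P(¬H) = 0.89. With E the 'positive' result, P(E|H) = 0.78 and P(E|¬H) = 0.07.
P(E) = 0.78·0.11 + 0.07·0.89 = 0.085800 + 0.062300 = 0.14810.
By Bayes' theorem, P(H|E) = 0.085800 / 0.14810 = 0.579.

P(H | E) ≈ 0.579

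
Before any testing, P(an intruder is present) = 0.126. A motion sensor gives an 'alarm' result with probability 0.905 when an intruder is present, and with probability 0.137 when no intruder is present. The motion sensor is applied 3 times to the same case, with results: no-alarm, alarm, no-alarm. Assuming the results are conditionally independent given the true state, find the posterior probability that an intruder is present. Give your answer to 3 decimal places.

Let H be the event that an intruder is present; start with P(H) = 0.126. P('alarm'|H) = 0.905, P('alarm'|¬H) = 0.137.
Update on result 1 ('no-alarm'): P(H) ← 0.095·0.1260 / (0.095·0.1260 + 0.863·0.8740) = 0.011970/0.76623 = 0.0156.
Update on result 2 ('alarm'): P(H) ← 0.905·0.0156 / (0.905·0.0156 + 0.137·0.9844) = 0.014138/0.14900 = 0.0949.
Update on result 3 ('no-alarm'): P(H) ← 0.095·0.0949 / (0.095·0.0949 + 0.863·0.9051) = 0.0090142/0.79013 = 0.0114.

Posterior P(H) ≈ 0.011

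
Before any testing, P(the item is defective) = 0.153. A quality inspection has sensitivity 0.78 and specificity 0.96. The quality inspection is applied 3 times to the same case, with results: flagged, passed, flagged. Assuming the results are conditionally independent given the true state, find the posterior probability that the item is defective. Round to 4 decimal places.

Posterior P(H) ≈ 0.9403

Let H be the event that the item is defective; start with P(H) = 0.153. P('flagged'|H) = 0.78, P('flagged'|¬H) = 0.04.
Update on result 1 ('flagged'): P(H) ← 0.78·0.1530 / (0.78·0.1530 + 0.04·0.8470) = 0.11934/0.15322 = 0.7789.
Update on result 2 ('passed'): P(H) ← 0.22·0.7789 / (0.22·0.7789 + 0.96·0.2211) = 0.17135/0.38363 = 0.4467.
Update on result 3 ('flagged'): P(H) ← 0.78·0.4467 / (0.78·0.4467 + 0.04·0.5533) = 0.34840/0.37053 = 0.9403.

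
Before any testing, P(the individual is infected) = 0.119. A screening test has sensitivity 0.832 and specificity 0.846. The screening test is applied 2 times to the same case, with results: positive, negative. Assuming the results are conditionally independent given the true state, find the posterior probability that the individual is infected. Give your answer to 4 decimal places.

Let H be the event that the individual is infected; start with P(H) = 0.119. P('positive'|H) = 0.832, P('positive'|¬H) = 0.154.
Update on result 1 ('positive'): P(H) ← 0.832·0.1190 / (0.832·0.1190 + 0.154·0.8810) = 0.099008/0.23468 = 0.4219.
Update on result 2 ('negative'): P(H) ← 0.168·0.4219 / (0.168·0.4219 + 0.846·0.5781) = 0.070876/0.55996 = 0.1266.

Posterior P(H) ≈ 0.1266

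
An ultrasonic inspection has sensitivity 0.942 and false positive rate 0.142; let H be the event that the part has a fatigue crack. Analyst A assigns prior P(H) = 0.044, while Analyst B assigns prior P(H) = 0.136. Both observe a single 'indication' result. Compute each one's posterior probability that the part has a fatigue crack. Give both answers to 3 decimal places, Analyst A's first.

The likelihood ratio for an 'indication' result is 0.942/0.142 = 6.6338.
Analyst A: prior odds 0.044/0.956 = 0.046025; posterior odds 0.30532; posterior probability 0.234.
Analyst B: prior odds 0.136/0.864 = 0.15741; posterior odds 1.0442; posterior probability 0.511.

Analyst A: 0.234; Analyst B: 0.511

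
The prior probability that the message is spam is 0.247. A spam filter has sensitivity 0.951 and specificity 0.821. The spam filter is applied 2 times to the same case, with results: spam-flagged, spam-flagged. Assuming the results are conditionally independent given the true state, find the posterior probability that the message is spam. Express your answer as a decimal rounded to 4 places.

Posterior P(H) ≈ 0.9025

With H the event that the message is spam, the joint likelihood of the observed sequence is P(data|H) = 0.951·0.951 = 0.90440 and P(data|¬H) = 0.179·0.179 = 0.032041.
Bayes: P(H|data) = 0.247·0.90440 / (0.247·0.90440 + 0.753·0.032041) = 0.22339/0.24751 = 0.9025.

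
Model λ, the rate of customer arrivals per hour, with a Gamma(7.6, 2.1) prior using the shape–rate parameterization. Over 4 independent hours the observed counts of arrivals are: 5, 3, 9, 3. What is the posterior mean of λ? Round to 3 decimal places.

Posterior mean ≈ 4.525

The Poisson likelihood adds the total count to the shape and the number of exposure periods to the rate. Here ∑xᵢ = 20 and n = 4, so shape 7.6→27.6 and rate 2.1→6.1.
Posterior mean = shape/rate = 27.6/6.1 = 4.525.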